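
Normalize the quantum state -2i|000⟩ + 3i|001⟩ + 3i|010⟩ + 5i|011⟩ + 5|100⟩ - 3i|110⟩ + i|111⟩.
-0.2209i|000⟩ + 0.3313i|001⟩ + 0.3313i|010⟩ + 0.5522i|011⟩ + 0.5522|100⟩ - 0.3313i|110⟩ + 0.1104i|111⟩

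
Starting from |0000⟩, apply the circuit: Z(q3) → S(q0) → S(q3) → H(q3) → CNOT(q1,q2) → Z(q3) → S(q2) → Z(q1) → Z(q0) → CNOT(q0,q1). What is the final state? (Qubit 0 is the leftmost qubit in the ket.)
1/√2|0000⟩ - 1/√2|0001⟩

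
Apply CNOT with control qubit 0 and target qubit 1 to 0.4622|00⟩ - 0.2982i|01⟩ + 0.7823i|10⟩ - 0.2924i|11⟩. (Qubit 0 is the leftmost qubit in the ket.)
0.4622|00⟩ - 0.2982i|01⟩ - 0.2924i|10⟩ + 0.7823i|11⟩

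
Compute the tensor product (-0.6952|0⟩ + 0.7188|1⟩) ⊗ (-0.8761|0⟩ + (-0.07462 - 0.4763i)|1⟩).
0.6091|00⟩ + (0.05188 + 0.3311i)|01⟩ - 0.6297|10⟩ + (-0.05364 - 0.3424i)|11⟩

amp(|b₁b₂…⟩) = product of the factor amplitudes for bits b₁, b₂, …; only kets whose every factor amplitude is nonzero survive.
|00⟩: (-0.6952)(-0.8761) = 0.6091
|01⟩: (-0.6952)(-0.07462 - 0.4763i) = (0.05188 + 0.3311i)
|10⟩: (0.7188)(-0.8761) = -0.6297
|11⟩: (0.7188)(-0.07462 - 0.4763i) = (-0.05364 - 0.3424i)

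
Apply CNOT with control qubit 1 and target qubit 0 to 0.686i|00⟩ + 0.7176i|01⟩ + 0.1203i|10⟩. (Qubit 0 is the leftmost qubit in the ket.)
0.686i|00⟩ + 0.1203i|10⟩ + 0.7176i|11⟩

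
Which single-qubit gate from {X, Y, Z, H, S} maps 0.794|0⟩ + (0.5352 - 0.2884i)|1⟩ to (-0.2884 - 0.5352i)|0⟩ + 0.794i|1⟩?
Y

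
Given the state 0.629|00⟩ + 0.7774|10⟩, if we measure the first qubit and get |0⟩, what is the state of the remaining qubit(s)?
|0⟩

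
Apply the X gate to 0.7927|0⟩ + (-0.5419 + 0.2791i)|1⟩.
(-0.5419 + 0.2791i)|0⟩ + 0.7927|1⟩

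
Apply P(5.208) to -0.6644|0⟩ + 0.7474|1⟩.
-0.6644|0⟩ + (0.3554 - 0.6575i)|1⟩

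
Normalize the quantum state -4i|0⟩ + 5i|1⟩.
-0.6247i|0⟩ + 0.7809i|1⟩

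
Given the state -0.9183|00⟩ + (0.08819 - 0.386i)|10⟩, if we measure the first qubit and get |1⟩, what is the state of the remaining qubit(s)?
(0.2227 - 0.9749i)|0⟩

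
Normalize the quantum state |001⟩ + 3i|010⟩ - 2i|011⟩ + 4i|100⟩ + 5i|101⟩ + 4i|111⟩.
0.1187|001⟩ + 0.356i|010⟩ - 0.2374i|011⟩ + 0.4747i|100⟩ + 0.5934i|101⟩ + 0.4747i|111⟩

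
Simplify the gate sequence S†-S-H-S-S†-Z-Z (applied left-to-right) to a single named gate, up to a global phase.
H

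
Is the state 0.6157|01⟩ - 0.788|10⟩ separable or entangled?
Entangled

Writing the state as a|00⟩ + b|01⟩ + c|10⟩ + d|11⟩, it is a product state iff ad − bc = 0.
Here (a, b, c, d) = (0, 0.6157, -0.788, 0): ad − bc = (0)(0) − (0.6157)(-0.788) = 0.4852 ≠ 0, so the state is entangled.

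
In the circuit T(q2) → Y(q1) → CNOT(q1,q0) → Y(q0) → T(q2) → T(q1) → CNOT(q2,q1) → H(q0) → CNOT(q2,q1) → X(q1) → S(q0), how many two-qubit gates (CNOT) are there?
3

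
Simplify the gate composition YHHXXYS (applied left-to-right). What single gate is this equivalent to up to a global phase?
S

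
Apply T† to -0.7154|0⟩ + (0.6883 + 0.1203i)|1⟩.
-0.7154|0⟩ + (0.5718 - 0.4016i)|1⟩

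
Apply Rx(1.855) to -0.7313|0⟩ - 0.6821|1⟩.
(-0.4387 + 0.5458i)|0⟩ + (-0.4091 + 0.5851i)|1⟩

Rx(1.855) = [[cos(θ/2), −i·sin(θ/2)], [−i·sin(θ/2), cos(θ/2)]]; θ = 1.855, cos(θ/2) ≈ 0.599836, sin(θ/2) ≈ 0.800123.
With a = amp(|0⟩) = -0.7313 and b = amp(|1⟩) = -0.6821:
new amp(|0⟩) = (0.599836)·a + (-0.800123i)·b = (-0.4387 + 0.5458i)
new amp(|1⟩) = (-0.800123i)·a + (0.599836)·b = (-0.4091 + 0.5851i)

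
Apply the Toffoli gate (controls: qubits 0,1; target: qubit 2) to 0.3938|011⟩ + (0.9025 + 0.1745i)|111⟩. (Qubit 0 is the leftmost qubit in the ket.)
0.3938|011⟩ + (0.9025 + 0.1745i)|110⟩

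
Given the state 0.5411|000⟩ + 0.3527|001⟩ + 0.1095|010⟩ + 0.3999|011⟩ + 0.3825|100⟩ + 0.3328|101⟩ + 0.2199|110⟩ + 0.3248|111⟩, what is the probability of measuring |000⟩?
0.2928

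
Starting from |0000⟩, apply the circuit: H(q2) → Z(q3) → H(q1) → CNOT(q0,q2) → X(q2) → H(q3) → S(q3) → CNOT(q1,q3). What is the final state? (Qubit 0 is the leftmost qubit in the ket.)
1/√8|0000⟩ + (1/√8)i|0001⟩ + 1/√8|0010⟩ + (1/√8)i|0011⟩ + (1/√8)i|0100⟩ + 1/√8|0101⟩ + (1/√8)i|0110⟩ + 1/√8|0111⟩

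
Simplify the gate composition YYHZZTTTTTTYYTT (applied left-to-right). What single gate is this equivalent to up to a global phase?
H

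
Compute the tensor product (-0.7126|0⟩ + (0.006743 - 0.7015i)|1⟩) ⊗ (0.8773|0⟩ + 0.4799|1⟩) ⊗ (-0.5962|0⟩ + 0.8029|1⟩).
0.3727|000⟩ - 0.5019|001⟩ + 0.2039|010⟩ - 0.2746|011⟩ + (-0.003527 + 0.3669i)|100⟩ + (0.00475 - 0.4941i)|101⟩ + (-0.001929 + 0.2007i)|110⟩ + (0.002598 - 0.2703i)|111⟩

amp(|b₁b₂…⟩) = product of the factor amplitudes for bits b₁, b₂, …; only kets whose every factor amplitude is nonzero survive.
|000⟩: (-0.7126)(0.8773)(-0.5962) = 0.3727
|001⟩: (-0.7126)(0.8773)(0.8029) = -0.5019
|010⟩: (-0.7126)(0.4799)(-0.5962) = 0.2039
|011⟩: (-0.7126)(0.4799)(0.8029) = -0.2746
|100⟩: (0.006743 - 0.7015i)(0.8773)(-0.5962) = (-0.003527 + 0.3669i)
|101⟩: (0.006743 - 0.7015i)(0.8773)(0.8029) = (0.00475 - 0.4941i)
|110⟩: (0.006743 - 0.7015i)(0.4799)(-0.5962) = (-0.001929 + 0.2007i)
|111⟩: (0.006743 - 0.7015i)(0.4799)(0.8029) = (0.002598 - 0.2703i)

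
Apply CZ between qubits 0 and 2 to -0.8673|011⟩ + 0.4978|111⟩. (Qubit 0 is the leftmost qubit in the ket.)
-0.8673|011⟩ - 0.4978|111⟩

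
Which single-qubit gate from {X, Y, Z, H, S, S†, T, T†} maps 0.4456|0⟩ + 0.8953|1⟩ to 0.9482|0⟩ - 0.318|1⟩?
H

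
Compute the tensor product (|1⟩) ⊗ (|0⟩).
|10⟩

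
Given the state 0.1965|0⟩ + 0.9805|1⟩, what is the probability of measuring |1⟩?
0.9614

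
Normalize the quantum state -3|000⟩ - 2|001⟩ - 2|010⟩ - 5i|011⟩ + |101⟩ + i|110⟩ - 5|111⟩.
-0.3612|000⟩ - 0.2408|001⟩ - 0.2408|010⟩ - 0.6019i|011⟩ + 0.1204|101⟩ + 0.1204i|110⟩ - 0.6019|111⟩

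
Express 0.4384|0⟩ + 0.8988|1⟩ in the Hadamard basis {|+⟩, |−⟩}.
0.9455|+⟩ - 0.3256|−⟩

With |ψ⟩ = α|0⟩ + β|1⟩, the Hadamard-basis coefficients are ⟨+|ψ⟩ = (α + β)/√2 and ⟨−|ψ⟩ = (α − β)/√2.
Here α = 0.4384, β = 0.8988: (α + β)/√2 = 0.9455, (α − β)/√2 = -0.3256.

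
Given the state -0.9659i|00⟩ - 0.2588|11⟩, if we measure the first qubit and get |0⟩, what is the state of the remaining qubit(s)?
-i|0⟩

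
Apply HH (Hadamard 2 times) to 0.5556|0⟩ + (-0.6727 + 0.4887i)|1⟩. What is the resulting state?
0.5556|0⟩ + (-0.6727 + 0.4887i)|1⟩

H² = I, so an even number of Hadamards cancels: H^2 = I and the state is unchanged.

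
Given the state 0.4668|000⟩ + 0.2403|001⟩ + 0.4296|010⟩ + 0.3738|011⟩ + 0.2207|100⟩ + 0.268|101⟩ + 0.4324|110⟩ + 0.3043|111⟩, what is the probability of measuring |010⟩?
0.1846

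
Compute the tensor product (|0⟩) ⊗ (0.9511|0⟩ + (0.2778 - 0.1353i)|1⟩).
0.9511|00⟩ + (0.2778 - 0.1353i)|01⟩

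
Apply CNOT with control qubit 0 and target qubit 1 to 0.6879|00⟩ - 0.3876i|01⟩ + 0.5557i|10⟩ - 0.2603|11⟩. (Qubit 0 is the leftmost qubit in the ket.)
0.6879|00⟩ - 0.3876i|01⟩ - 0.2603|10⟩ + 0.5557i|11⟩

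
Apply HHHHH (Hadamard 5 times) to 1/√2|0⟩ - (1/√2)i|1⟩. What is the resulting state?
(1/2 - (1/2)i)|0⟩ + (1/2 + (1/2)i)|1⟩

H² = I, so H^5 = H: a single Hadamard. With (a, b) = (1/√2, -(1/√2)i), H gives ((a + b)/√2, (a − b)/√2) = ((1/2 - (1/2)i), (1/2 + (1/2)i)).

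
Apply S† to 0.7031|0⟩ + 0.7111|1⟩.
0.7031|0⟩ - 0.7111i|1⟩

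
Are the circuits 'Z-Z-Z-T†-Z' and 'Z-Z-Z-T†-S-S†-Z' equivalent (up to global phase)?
Yes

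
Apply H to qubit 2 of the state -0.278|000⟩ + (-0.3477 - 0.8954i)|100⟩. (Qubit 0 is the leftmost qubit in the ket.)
-0.1966|000⟩ - 0.1966|001⟩ + (-0.2459 - 0.6331i)|100⟩ + (-0.2459 - 0.6331i)|101⟩

H on qubit 2 mixes each pair of kets that differ only in qubit 2: amplitudes (a, b) of (|…0…⟩, |…1…⟩) become ((a + b)/√2, (a − b)/√2). Kets absent from the input have amplitude 0.
(|000⟩, |001⟩): (a, b) = (-0.278, 0) → (-0.1966, -0.1966)
(|100⟩, |101⟩): (a, b) = ((-0.3477 - 0.8954i), 0) → ((-0.2459 - 0.6331i), (-0.2459 - 0.6331i))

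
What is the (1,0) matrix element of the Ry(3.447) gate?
0.9884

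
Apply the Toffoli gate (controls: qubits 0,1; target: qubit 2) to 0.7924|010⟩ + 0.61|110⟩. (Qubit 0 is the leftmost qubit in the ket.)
0.7924|010⟩ + 0.61|111⟩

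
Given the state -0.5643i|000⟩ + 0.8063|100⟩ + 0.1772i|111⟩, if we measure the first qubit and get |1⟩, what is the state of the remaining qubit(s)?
0.9767|00⟩ + 0.2146i|11⟩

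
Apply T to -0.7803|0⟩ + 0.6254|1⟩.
-0.7803|0⟩ + (0.4422 + 0.4422i)|1⟩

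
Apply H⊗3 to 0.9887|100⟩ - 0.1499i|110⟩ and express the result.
(0.3496 - 0.053i)|000⟩ + (0.3496 - 0.053i)|001⟩ + (0.3496 + 0.053i)|010⟩ + (0.3496 + 0.053i)|011⟩ + (-0.3496 + 0.053i)|100⟩ + (-0.3496 + 0.053i)|101⟩ + (-0.3496 - 0.053i)|110⟩ + (-0.3496 - 0.053i)|111⟩

H⊗3 gives amp(|y⟩) = (1/2√2) Σ_x (−1)^(x·y) amp(|x⟩), where x·y is the number of positions in which both x and y have a 1.
|000⟩: (0.9887 - 0.1499i)/(2√2) = (0.3496 - 0.053i)
|001⟩: (0.9887 - 0.1499i)/(2√2) = (0.3496 - 0.053i)
|010⟩: (0.9887 + 0.1499i)/(2√2) = (0.3496 + 0.053i)
|011⟩: (0.9887 + 0.1499i)/(2√2) = (0.3496 + 0.053i)
|100⟩: (-0.9887 + 0.1499i)/(2√2) = (-0.3496 + 0.053i)
|101⟩: (-0.9887 + 0.1499i)/(2√2) = (-0.3496 + 0.053i)
|110⟩: (-0.9887 - 0.1499i)/(2√2) = (-0.3496 - 0.053i)
|111⟩: (-0.9887 - 0.1499i)/(2√2) = (-0.3496 - 0.053i)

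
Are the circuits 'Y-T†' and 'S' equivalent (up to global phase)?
No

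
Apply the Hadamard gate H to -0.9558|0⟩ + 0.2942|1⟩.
-0.4678|0⟩ - 0.8839|1⟩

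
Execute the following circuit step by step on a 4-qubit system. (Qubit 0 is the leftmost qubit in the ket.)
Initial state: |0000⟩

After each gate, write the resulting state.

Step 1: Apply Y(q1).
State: i|0100⟩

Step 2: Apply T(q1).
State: (-1/√2 + (1/√2)i)|0100⟩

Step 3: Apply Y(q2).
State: (-1/√2 - (1/√2)i)|0110⟩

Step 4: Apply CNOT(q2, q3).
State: (-1/√2 - (1/√2)i)|0111⟩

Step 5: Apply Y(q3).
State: (-1/√2 + (1/√2)i)|0110⟩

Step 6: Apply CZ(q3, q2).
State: (-1/√2 + (1/√2)i)|0110⟩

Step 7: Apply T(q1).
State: -|0110⟩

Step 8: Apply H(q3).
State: -1/√2|0110⟩ - 1/√2|0111⟩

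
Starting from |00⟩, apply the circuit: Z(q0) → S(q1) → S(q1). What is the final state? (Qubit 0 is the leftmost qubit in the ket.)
|00⟩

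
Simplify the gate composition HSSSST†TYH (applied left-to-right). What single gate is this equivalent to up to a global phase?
Y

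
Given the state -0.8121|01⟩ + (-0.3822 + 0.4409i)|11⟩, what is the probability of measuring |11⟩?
0.3405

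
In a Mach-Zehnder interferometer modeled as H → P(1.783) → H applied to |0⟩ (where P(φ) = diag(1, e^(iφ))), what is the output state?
(0.3947 + 0.4888i)|0⟩ + (0.6053 - 0.4888i)|1⟩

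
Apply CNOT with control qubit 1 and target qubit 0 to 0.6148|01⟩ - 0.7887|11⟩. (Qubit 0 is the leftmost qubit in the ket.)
-0.7887|01⟩ + 0.6148|11⟩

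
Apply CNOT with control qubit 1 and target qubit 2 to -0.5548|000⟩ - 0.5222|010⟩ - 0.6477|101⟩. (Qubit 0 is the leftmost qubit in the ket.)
-0.5548|000⟩ - 0.5222|011⟩ - 0.6477|101⟩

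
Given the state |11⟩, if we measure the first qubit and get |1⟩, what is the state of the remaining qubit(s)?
|1⟩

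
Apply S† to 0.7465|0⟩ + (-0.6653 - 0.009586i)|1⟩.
0.7465|0⟩ + (-0.009586 + 0.6653i)|1⟩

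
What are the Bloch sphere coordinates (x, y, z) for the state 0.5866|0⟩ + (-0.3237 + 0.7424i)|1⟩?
(-0.3798, 0.871, -0.3118)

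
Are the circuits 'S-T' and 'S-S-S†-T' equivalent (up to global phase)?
Yes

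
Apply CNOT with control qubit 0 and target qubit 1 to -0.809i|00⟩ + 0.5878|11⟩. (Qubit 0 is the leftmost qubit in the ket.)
-0.809i|00⟩ + 0.5878|10⟩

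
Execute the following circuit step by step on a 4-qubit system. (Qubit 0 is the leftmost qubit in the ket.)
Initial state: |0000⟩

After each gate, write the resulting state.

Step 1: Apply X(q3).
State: |0001⟩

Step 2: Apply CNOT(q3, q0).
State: |1001⟩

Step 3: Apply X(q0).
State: |0001⟩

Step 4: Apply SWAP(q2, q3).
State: |0010⟩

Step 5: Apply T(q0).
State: |0010⟩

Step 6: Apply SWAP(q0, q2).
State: |1000⟩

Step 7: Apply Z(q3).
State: |1000⟩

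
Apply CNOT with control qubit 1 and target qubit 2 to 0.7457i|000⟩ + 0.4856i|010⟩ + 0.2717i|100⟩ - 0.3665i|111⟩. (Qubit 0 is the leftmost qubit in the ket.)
0.7457i|000⟩ + 0.4856i|011⟩ + 0.2717i|100⟩ - 0.3665i|110⟩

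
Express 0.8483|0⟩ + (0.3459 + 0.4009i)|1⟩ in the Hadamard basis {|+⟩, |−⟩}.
(0.8444 + 0.2835i)|+⟩ + (0.3553 - 0.2835i)|−⟩

With |ψ⟩ = α|0⟩ + β|1⟩, the Hadamard-basis coefficients are ⟨+|ψ⟩ = (α + β)/√2 and ⟨−|ψ⟩ = (α − β)/√2.
Here α = 0.8483, β = (0.3459 + 0.4009i): (α + β)/√2 = (0.8444 + 0.2835i), (α − β)/√2 = (0.3553 - 0.2835i).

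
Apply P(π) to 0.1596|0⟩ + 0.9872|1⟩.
0.1596|0⟩ - 0.9872|1⟩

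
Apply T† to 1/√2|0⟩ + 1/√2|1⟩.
1/√2|0⟩ + (1/2 - (1/2)i)|1⟩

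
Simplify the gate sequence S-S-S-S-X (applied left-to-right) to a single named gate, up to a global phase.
X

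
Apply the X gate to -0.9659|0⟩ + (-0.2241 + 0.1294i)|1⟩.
(-0.2241 + 0.1294i)|0⟩ - 0.9659|1⟩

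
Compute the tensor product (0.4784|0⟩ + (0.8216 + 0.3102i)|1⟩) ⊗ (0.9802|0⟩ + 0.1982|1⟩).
0.4689|00⟩ + 0.09482|01⟩ + (0.8053 + 0.3041i)|10⟩ + (0.1628 + 0.06148i)|11⟩

amp(|b₁b₂…⟩) = product of the factor amplitudes for bits b₁, b₂, …; only kets whose every factor amplitude is nonzero survive.
|00⟩: (0.4784)(0.9802) = 0.4689
|01⟩: (0.4784)(0.1982) = 0.09482
|10⟩: (0.8216 + 0.3102i)(0.9802) = (0.8053 + 0.3041i)
|11⟩: (0.8216 + 0.3102i)(0.1982) = (0.1628 + 0.06148i)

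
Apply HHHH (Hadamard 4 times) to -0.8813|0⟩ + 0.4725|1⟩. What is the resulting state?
-0.8813|0⟩ + 0.4725|1⟩

H² = I, so an even number of Hadamards cancels: H^4 = I and the state is unchanged.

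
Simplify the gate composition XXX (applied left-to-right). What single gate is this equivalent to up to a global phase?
X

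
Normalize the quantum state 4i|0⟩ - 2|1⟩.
0.8944i|0⟩ - 1/√5|1⟩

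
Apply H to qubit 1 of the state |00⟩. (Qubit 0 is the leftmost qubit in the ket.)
1/√2|00⟩ + 1/√2|01⟩

H on qubit 1 mixes each pair of kets that differ only in qubit 1: amplitudes (a, b) of (|…0…⟩, |…1…⟩) become ((a + b)/√2, (a − b)/√2). Kets absent from the input have amplitude 0.
(|00⟩, |01⟩): (a, b) = (1, 0) → (1/√2, 1/√2)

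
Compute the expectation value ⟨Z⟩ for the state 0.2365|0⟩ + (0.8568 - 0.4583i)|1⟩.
-0.8882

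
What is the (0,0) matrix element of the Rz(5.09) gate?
(-0.8273 - 0.5618i)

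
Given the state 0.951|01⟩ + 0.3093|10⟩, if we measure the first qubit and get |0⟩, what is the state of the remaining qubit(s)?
|1⟩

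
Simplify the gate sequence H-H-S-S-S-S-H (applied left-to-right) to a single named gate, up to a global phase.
H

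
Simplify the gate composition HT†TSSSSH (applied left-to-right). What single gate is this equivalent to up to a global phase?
I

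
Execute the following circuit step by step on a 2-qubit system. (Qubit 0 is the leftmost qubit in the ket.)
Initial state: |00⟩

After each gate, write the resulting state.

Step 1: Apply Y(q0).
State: i|10⟩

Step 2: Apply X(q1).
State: i|11⟩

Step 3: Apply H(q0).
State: (1/√2)i|01⟩ - (1/√2)i|11⟩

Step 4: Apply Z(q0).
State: (1/√2)i|01⟩ + (1/√2)i|11⟩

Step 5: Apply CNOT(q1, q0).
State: (1/√2)i|01⟩ + (1/√2)i|11⟩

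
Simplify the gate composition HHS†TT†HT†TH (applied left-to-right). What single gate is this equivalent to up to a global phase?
S†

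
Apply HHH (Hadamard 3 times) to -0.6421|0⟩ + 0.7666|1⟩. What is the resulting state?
0.08803|0⟩ - 0.9961|1⟩

H² = I, so H^3 = H: a single Hadamard. With (a, b) = (-0.6421, 0.7666), H gives ((a + b)/√2, (a − b)/√2) = (0.08803, -0.9961).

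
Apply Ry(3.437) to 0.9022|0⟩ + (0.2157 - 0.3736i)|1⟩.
(-0.3461 + 0.3695i)|0⟩ + (0.8606 + 0.05498i)|1⟩

Ry(3.437) = [[cos(θ/2), −sin(θ/2)], [sin(θ/2), cos(θ/2)]]; θ = 3.437, cos(θ/2) ≈ -0.147167, sin(θ/2) ≈ 0.989112.
With a = amp(|0⟩) = 0.9022 and b = amp(|1⟩) = (0.2157 - 0.3736i):
new amp(|0⟩) = (-0.147167)·a + (-0.989112)·b = (-0.3461 + 0.3695i)
new amp(|1⟩) = (0.989112)·a + (-0.147167)·b = (0.8606 + 0.05498i)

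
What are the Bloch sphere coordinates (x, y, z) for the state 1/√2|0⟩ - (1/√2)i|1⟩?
(0, -1, 0)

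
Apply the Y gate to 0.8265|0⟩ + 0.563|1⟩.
-0.563i|0⟩ + 0.8265i|1⟩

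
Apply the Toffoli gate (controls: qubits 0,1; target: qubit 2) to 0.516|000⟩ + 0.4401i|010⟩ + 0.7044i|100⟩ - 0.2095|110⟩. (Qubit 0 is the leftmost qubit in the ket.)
0.516|000⟩ + 0.4401i|010⟩ + 0.7044i|100⟩ - 0.2095|111⟩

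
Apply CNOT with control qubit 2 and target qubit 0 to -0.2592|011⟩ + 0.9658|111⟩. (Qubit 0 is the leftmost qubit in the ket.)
0.9658|011⟩ - 0.2592|111⟩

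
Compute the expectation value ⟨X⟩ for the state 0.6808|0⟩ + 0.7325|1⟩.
0.9974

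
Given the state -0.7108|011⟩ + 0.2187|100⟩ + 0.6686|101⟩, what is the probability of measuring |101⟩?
0.447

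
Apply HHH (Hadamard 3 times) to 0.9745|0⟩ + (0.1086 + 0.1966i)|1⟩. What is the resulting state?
(0.7659 + 0.139i)|0⟩ + (0.6123 - 0.139i)|1⟩

H² = I, so H^3 = H: a single Hadamard. With (a, b) = (0.9745, (0.1086 + 0.1966i)), H gives ((a + b)/√2, (a − b)/√2) = ((0.7659 + 0.139i), (0.6123 - 0.139i)).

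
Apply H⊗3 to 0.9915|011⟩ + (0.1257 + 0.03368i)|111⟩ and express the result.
(0.395 + 0.01191i)|000⟩ + (-0.395 - 0.01191i)|001⟩ + (-0.395 - 0.01191i)|010⟩ + (0.395 + 0.01191i)|011⟩ + (0.3061 - 0.01191i)|100⟩ + (-0.3061 + 0.01191i)|101⟩ + (-0.3061 + 0.01191i)|110⟩ + (0.3061 - 0.01191i)|111⟩

H⊗3 gives amp(|y⟩) = (1/2√2) Σ_x (−1)^(x·y) amp(|x⟩), where x·y is the number of positions in which both x and y have a 1.
|000⟩: (0.9915 + (0.1257 + 0.03368i))/(2√2) = (0.395 + 0.01191i)
|001⟩: (-0.9915 - (0.1257 + 0.03368i))/(2√2) = (-0.395 - 0.01191i)
|010⟩: (-0.9915 - (0.1257 + 0.03368i))/(2√2) = (-0.395 - 0.01191i)
|011⟩: (0.9915 + (0.1257 + 0.03368i))/(2√2) = (0.395 + 0.01191i)
|100⟩: (0.9915 - (0.1257 + 0.03368i))/(2√2) = (0.3061 - 0.01191i)
|101⟩: (-0.9915 + (0.1257 + 0.03368i))/(2√2) = (-0.3061 + 0.01191i)
|110⟩: (-0.9915 + (0.1257 + 0.03368i))/(2√2) = (-0.3061 + 0.01191i)
|111⟩: (0.9915 - (0.1257 + 0.03368i))/(2√2) = (0.3061 - 0.01191i)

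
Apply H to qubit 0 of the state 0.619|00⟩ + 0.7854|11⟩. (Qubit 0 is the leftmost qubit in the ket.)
0.4377|00⟩ + 0.5554|01⟩ + 0.4377|10⟩ - 0.5554|11⟩

H on qubit 0 mixes each pair of kets that differ only in qubit 0: amplitudes (a, b) of (|…0…⟩, |…1…⟩) become ((a + b)/√2, (a − b)/√2). Kets absent from the input have amplitude 0.
(|00⟩, |10⟩): (a, b) = (0.619, 0) → (0.4377, 0.4377)
(|01⟩, |11⟩): (a, b) = (0, 0.7854) → (0.5554, -0.5554)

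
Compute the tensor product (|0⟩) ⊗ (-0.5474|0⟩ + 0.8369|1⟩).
-0.5474|00⟩ + 0.8369|01⟩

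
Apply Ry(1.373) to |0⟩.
0.7735|0⟩ + 0.6338|1⟩

Ry(1.373) = [[cos(θ/2), −sin(θ/2)], [sin(θ/2), cos(θ/2)]]; θ = 1.373, cos(θ/2) ≈ 0.773469, sin(θ/2) ≈ 0.633834.
With a = amp(|0⟩) = 1 and b = amp(|1⟩) = 0:
new amp(|0⟩) = (0.773469)·a + (-0.633834)·b = 0.7735
new amp(|1⟩) = (0.633834)·a + (0.773469)·b = 0.6338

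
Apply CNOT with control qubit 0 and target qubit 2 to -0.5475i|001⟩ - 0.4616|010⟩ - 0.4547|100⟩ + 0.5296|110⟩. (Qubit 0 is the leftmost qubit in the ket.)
-0.5475i|001⟩ - 0.4616|010⟩ - 0.4547|101⟩ + 0.5296|111⟩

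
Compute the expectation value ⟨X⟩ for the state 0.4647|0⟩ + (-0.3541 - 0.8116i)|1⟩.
-0.3291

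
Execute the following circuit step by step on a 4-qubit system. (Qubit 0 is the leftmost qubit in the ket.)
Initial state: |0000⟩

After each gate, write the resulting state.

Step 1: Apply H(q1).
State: 1/√2|0000⟩ + 1/√2|0100⟩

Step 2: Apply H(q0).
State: 1/2|0000⟩ + 1/2|0100⟩ + 1/2|1000⟩ + 1/2|1100⟩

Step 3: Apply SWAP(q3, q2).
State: 1/2|0000⟩ + 1/2|0100⟩ + 1/2|1000⟩ + 1/2|1100⟩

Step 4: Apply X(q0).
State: 1/2|0000⟩ + 1/2|0100⟩ + 1/2|1000⟩ + 1/2|1100⟩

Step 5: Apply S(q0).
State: 1/2|0000⟩ + 1/2|0100⟩ + (1/2)i|1000⟩ + (1/2)i|1100⟩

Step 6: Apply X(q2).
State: 1/2|0010⟩ + 1/2|0110⟩ + (1/2)i|1010⟩ + (1/2)i|1110⟩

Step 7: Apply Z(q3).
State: 1/2|0010⟩ + 1/2|0110⟩ + (1/2)i|1010⟩ + (1/2)i|1110⟩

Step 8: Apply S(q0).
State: 1/2|0010⟩ + 1/2|0110⟩ - 1/2|1010⟩ - 1/2|1110⟩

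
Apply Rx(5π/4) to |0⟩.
-0.3827|0⟩ - 0.9239i|1⟩

Rx(5π/4) = [[cos(θ/2), −i·sin(θ/2)], [−i·sin(θ/2), cos(θ/2)]]; θ = 5π/4, cos(θ/2) ≈ -0.382683, sin(θ/2) ≈ 0.92388.
With a = amp(|0⟩) = 1 and b = amp(|1⟩) = 0:
new amp(|0⟩) = (-0.382683)·a + (-0.92388i)·b = -0.3827
new amp(|1⟩) = (-0.92388i)·a + (-0.382683)·b = -0.9239i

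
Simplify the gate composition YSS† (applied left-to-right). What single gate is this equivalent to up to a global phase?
Y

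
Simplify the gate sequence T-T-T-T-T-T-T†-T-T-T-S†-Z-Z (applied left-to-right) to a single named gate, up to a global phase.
S†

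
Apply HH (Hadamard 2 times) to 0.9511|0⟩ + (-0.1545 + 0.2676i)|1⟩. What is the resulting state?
0.9511|0⟩ + (-0.1545 + 0.2676i)|1⟩

H² = I, so an even number of Hadamards cancels: H^2 = I and the state is unchanged.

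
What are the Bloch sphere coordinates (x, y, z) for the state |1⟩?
(0, 0, -1)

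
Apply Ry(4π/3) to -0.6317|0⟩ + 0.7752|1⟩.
-0.3555|0⟩ - 0.9347|1⟩

Ry(4π/3) = [[cos(θ/2), −sin(θ/2)], [sin(θ/2), cos(θ/2)]]; θ = 4π/3, cos(θ/2) ≈ -0.5, sin(θ/2) ≈ 0.866025.
With a = amp(|0⟩) = -0.6317 and b = amp(|1⟩) = 0.7752:
new amp(|0⟩) = (-0.5)·a + (-0.866025)·b = -0.3555
new amp(|1⟩) = (0.866025)·a + (-0.5)·b = -0.9347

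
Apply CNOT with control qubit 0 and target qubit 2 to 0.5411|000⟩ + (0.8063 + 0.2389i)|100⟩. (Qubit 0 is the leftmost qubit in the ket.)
0.5411|000⟩ + (0.8063 + 0.2389i)|101⟩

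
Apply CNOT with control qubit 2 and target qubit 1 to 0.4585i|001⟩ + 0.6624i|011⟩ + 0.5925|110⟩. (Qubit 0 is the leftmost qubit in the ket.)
0.6624i|001⟩ + 0.4585i|011⟩ + 0.5925|110⟩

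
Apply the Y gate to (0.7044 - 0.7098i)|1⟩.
(-0.7098 - 0.7044i)|0⟩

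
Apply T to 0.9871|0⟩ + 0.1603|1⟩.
0.9871|0⟩ + (0.1133 + 0.1133i)|1⟩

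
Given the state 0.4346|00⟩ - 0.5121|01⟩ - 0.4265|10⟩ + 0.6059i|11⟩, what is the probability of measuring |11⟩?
0.3671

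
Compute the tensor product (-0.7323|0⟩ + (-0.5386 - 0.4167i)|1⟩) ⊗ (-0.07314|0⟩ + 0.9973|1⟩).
0.05356|00⟩ - 0.7303|01⟩ + (0.03939 + 0.03048i)|10⟩ + (-0.5371 - 0.4156i)|11⟩

amp(|b₁b₂…⟩) = product of the factor amplitudes for bits b₁, b₂, …; only kets whose every factor amplitude is nonzero survive.
|00⟩: (-0.7323)(-0.07314) = 0.05356
|01⟩: (-0.7323)(0.9973) = -0.7303
|10⟩: (-0.5386 - 0.4167i)(-0.07314) = (0.03939 + 0.03048i)
|11⟩: (-0.5386 - 0.4167i)(0.9973) = (-0.5371 - 0.4156i)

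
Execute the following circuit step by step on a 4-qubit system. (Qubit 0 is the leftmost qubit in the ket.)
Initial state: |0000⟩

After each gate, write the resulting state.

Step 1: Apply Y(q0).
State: i|1000⟩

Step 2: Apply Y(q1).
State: -|1100⟩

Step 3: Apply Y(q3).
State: -i|1101⟩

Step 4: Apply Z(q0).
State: i|1101⟩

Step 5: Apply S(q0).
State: -|1101⟩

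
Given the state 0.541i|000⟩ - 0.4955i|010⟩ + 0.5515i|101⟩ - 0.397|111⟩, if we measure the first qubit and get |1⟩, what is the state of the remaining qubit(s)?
0.8116i|01⟩ - 0.5842|11⟩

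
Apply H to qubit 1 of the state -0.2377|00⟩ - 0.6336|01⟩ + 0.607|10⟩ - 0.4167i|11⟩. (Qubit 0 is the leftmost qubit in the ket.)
-0.6161|00⟩ + 0.2799|01⟩ + (0.4292 - 0.2947i)|10⟩ + (0.4292 + 0.2947i)|11⟩

H on qubit 1 mixes each pair of kets that differ only in qubit 1: amplitudes (a, b) of (|…0…⟩, |…1…⟩) become ((a + b)/√2, (a − b)/√2). Kets absent from the input have amplitude 0.
(|00⟩, |01⟩): (a, b) = (-0.2377, -0.6336) → (-0.6161, 0.2799)
(|10⟩, |11⟩): (a, b) = (0.607, -0.4167i) → ((0.4292 - 0.2947i), (0.4292 + 0.2947i))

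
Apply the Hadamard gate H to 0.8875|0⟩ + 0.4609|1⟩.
0.9535|0⟩ + 0.3017|1⟩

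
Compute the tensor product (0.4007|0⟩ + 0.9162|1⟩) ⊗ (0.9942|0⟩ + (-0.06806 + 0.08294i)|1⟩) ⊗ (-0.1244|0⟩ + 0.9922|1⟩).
-0.04956|000⟩ + 0.3953|001⟩ + (0.003393 - 0.004134i)|010⟩ + (-0.02706 + 0.03297i)|011⟩ - 0.1133|100⟩ + 0.9038|101⟩ + (0.007757 - 0.009453i)|110⟩ + (-0.06187 + 0.0754i)|111⟩

amp(|b₁b₂…⟩) = product of the factor amplitudes for bits b₁, b₂, …; only kets whose every factor amplitude is nonzero survive.
|000⟩: (0.4007)(0.9942)(-0.1244) = -0.04956
|001⟩: (0.4007)(0.9942)(0.9922) = 0.3953
|010⟩: (0.4007)(-0.06806 + 0.08294i)(-0.1244) = (0.003393 - 0.004134i)
|011⟩: (0.4007)(-0.06806 + 0.08294i)(0.9922) = (-0.02706 + 0.03297i)
|100⟩: (0.9162)(0.9942)(-0.1244) = -0.1133
|101⟩: (0.9162)(0.9942)(0.9922) = 0.9038
|110⟩: (0.9162)(-0.06806 + 0.08294i)(-0.1244) = (0.007757 - 0.009453i)
|111⟩: (0.9162)(-0.06806 + 0.08294i)(0.9922) = (-0.06187 + 0.0754i)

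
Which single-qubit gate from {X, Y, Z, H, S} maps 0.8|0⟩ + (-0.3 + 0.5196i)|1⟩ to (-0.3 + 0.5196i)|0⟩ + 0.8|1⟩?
X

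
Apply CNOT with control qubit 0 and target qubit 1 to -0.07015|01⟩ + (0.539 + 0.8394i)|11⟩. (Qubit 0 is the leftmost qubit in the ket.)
-0.07015|01⟩ + (0.539 + 0.8394i)|10⟩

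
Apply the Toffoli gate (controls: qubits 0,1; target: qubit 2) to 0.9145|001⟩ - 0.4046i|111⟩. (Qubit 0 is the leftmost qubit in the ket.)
0.9145|001⟩ - 0.4046i|110⟩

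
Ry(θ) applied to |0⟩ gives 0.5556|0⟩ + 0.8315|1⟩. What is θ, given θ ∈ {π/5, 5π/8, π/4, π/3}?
5π/8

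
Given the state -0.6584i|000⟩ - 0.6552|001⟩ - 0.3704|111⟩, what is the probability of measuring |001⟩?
0.4293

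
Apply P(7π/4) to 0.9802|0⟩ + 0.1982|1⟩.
0.9802|0⟩ + (0.1401 - 0.1401i)|1⟩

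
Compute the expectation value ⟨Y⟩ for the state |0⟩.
0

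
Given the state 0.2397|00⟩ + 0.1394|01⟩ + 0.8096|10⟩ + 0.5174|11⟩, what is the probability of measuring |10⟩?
0.6555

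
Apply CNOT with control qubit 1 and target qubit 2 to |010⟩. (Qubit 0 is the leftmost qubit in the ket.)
|011⟩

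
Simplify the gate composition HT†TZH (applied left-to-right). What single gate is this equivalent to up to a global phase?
X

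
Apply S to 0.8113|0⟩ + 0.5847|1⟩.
0.8113|0⟩ + 0.5847i|1⟩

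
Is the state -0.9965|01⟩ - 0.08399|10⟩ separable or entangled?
Entangled

Writing the state as a|00⟩ + b|01⟩ + c|10⟩ + d|11⟩, it is a product state iff ad − bc = 0.
Here (a, b, c, d) = (0, -0.9965, -0.08399, 0): ad − bc = (0)(0) − (-0.9965)(-0.08399) = -0.0837 ≠ 0, so the state is entangled.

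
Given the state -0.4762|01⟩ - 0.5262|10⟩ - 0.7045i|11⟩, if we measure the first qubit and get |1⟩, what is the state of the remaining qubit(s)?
-0.5984|0⟩ - 0.8012i|1⟩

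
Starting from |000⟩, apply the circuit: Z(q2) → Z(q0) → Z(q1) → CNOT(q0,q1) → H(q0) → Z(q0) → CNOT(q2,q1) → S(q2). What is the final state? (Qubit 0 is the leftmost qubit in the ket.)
1/√2|000⟩ - 1/√2|100⟩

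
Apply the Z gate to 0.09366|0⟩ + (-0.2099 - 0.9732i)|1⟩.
0.09366|0⟩ + (0.2099 + 0.9732i)|1⟩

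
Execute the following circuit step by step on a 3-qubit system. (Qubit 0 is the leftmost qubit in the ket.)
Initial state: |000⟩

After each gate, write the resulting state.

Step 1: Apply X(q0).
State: |100⟩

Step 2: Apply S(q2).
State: |100⟩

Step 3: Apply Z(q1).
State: |100⟩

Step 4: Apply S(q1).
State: |100⟩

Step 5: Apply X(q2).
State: |101⟩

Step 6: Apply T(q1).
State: |101⟩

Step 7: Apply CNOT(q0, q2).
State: |100⟩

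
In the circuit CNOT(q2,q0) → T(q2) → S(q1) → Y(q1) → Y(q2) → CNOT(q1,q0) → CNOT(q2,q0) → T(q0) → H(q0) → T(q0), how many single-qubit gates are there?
7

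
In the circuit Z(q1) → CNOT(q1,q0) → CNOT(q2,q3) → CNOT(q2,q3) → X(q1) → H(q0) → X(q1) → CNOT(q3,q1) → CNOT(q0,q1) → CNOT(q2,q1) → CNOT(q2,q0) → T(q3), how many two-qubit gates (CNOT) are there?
7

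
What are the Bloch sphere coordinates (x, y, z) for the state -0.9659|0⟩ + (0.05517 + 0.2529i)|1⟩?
(-0.1066, -0.4886, 0.866)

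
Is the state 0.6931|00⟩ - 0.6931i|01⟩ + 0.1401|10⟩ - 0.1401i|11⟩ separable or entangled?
Separable

Writing the state as a|00⟩ + b|01⟩ + c|10⟩ + d|11⟩, it is a product state iff ad − bc = 0.
Here (a, b, c, d) = (0.6931, -0.6931i, 0.1401, -0.1401i): ad − bc = (0.6931)(-0.1401i) − (-0.6931i)(0.1401) = 0, so the state is separable.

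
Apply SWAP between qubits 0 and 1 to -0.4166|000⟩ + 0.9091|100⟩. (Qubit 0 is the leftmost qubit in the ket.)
-0.4166|000⟩ + 0.9091|010⟩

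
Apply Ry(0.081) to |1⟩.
-0.04049|0⟩ + 0.9992|1⟩

Ry(0.081) = [[cos(θ/2), −sin(θ/2)], [sin(θ/2), cos(θ/2)]]; θ = 0.081, cos(θ/2) ≈ 0.99918, sin(θ/2) ≈ 0.0404889.
With a = amp(|0⟩) = 0 and b = amp(|1⟩) = 1:
new amp(|0⟩) = (0.99918)·a + (-0.0404889)·b = -0.04049
new amp(|1⟩) = (0.0404889)·a + (0.99918)·b = 0.9992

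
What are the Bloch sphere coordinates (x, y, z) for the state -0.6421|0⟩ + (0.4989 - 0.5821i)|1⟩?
(-0.6407, 0.7475, -0.1754)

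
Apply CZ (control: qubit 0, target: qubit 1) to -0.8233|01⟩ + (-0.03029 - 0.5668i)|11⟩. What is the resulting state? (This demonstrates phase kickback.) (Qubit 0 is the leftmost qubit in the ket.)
-0.8233|01⟩ + (0.03029 + 0.5668i)|11⟩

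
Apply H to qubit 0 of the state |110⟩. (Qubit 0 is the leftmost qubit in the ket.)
1/√2|010⟩ - 1/√2|110⟩

H on qubit 0 mixes each pair of kets that differ only in qubit 0: amplitudes (a, b) of (|…0…⟩, |…1…⟩) become ((a + b)/√2, (a − b)/√2). Kets absent from the input have amplitude 0.
(|010⟩, |110⟩): (a, b) = (0, 1) → (1/√2, -1/√2)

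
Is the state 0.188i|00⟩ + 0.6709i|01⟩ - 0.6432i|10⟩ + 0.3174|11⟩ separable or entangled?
Entangled

Writing the state as a|00⟩ + b|01⟩ + c|10⟩ + d|11⟩, it is a product state iff ad − bc = 0.
Here (a, b, c, d) = (0.188i, 0.6709i, -0.6432i, 0.3174): ad − bc = (0.188i)(0.3174) − (0.6709i)(-0.6432i) = (-0.4315 + 0.05967i) ≠ 0, so the state is entangled.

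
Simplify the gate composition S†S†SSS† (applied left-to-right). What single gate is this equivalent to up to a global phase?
S†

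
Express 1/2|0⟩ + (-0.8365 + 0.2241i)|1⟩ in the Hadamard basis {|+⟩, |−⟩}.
(-0.2379 + 0.1585i)|+⟩ + (0.945 - 0.1585i)|−⟩

With |ψ⟩ = α|0⟩ + β|1⟩, the Hadamard-basis coefficients are ⟨+|ψ⟩ = (α + β)/√2 and ⟨−|ψ⟩ = (α − β)/√2.
Here α = 1/2, β = (-0.8365 + 0.2241i): (α + β)/√2 = (-0.2379 + 0.1585i), (α − β)/√2 = (0.945 - 0.1585i).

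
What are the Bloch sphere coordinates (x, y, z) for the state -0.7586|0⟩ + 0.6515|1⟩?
(-0.9885, 0, 0.151)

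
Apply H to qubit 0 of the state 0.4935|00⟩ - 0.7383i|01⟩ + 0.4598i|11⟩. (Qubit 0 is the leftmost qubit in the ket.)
0.349|00⟩ - 0.1969i|01⟩ + 0.349|10⟩ - 0.8472i|11⟩

H on qubit 0 mixes each pair of kets that differ only in qubit 0: amplitudes (a, b) of (|…0…⟩, |…1…⟩) become ((a + b)/√2, (a − b)/√2). Kets absent from the input have amplitude 0.
(|00⟩, |10⟩): (a, b) = (0.4935, 0) → (0.349, 0.349)
(|01⟩, |11⟩): (a, b) = (-0.7383i, 0.4598i) → (-0.1969i, -0.8472i)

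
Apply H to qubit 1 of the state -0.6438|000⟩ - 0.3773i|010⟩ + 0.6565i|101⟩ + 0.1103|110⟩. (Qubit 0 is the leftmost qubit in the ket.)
(-0.4552 - 0.2668i)|000⟩ + (-0.4552 + 0.2668i)|010⟩ + 0.07799|100⟩ + 0.4642i|101⟩ - 0.07799|110⟩ + 0.4642i|111⟩

H on qubit 1 mixes each pair of kets that differ only in qubit 1: amplitudes (a, b) of (|…0…⟩, |…1…⟩) become ((a + b)/√2, (a − b)/√2). Kets absent from the input have amplitude 0.
(|000⟩, |010⟩): (a, b) = (-0.6438, -0.3773i) → ((-0.4552 - 0.2668i), (-0.4552 + 0.2668i))
(|100⟩, |110⟩): (a, b) = (0, 0.1103) → (0.07799, -0.07799)
(|101⟩, |111⟩): (a, b) = (0.6565i, 0) → (0.4642i, 0.4642i)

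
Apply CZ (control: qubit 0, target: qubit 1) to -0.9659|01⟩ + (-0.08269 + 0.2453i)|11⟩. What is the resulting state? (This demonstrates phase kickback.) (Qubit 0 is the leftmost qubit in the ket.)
-0.9659|01⟩ + (0.08269 - 0.2453i)|11⟩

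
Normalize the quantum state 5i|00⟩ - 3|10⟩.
0.8575i|00⟩ - 0.5145|10⟩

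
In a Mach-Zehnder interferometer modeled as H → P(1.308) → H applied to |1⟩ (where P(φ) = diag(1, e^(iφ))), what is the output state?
(0.3701 - 0.4828i)|0⟩ + (0.6299 + 0.4828i)|1⟩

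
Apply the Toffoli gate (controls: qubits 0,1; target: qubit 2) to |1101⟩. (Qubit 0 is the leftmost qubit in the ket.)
|1111⟩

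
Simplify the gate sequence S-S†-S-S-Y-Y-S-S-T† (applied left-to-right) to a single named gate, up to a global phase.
T†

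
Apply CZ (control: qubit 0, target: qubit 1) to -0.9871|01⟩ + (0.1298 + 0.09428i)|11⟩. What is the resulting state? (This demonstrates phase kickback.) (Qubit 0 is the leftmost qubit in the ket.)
-0.9871|01⟩ + (-0.1298 - 0.09428i)|11⟩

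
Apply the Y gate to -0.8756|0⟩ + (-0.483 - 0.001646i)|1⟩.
(-0.001646 + 0.483i)|0⟩ - 0.8756i|1⟩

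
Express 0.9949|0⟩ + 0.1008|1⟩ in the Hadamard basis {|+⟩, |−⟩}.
0.7748|+⟩ + 0.6322|−⟩

With |ψ⟩ = α|0⟩ + β|1⟩, the Hadamard-basis coefficients are ⟨+|ψ⟩ = (α + β)/√2 and ⟨−|ψ⟩ = (α − β)/√2.
Here α = 0.9949, β = 0.1008: (α + β)/√2 = 0.7748, (α − β)/√2 = 0.6322.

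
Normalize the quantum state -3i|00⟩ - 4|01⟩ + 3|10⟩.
-0.5145i|00⟩ - 0.686|01⟩ + 0.5145|10⟩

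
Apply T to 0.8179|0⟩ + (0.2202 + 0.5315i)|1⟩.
0.8179|0⟩ + (-0.2201 + 0.5315i)|1⟩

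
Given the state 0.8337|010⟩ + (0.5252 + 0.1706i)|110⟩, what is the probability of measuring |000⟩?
0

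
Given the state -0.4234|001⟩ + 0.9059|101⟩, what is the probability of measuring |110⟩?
0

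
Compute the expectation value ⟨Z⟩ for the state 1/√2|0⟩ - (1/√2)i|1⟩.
0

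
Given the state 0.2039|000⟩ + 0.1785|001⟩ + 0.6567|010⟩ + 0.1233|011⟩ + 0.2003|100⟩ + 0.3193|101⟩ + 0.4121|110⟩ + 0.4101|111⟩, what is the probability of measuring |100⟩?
0.04012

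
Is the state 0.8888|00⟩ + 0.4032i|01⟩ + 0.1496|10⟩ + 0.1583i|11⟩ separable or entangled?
Entangled

Writing the state as a|00⟩ + b|01⟩ + c|10⟩ + d|11⟩, it is a product state iff ad − bc = 0.
Here (a, b, c, d) = (0.8888, 0.4032i, 0.1496, 0.1583i): ad − bc = (0.8888)(0.1583i) − (0.4032i)(0.1496) = 0.08038i ≠ 0, so the state is entangled.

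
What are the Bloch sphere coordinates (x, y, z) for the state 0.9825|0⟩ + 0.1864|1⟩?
(0.3663, 0, 0.9306)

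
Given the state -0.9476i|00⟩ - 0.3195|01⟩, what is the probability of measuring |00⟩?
0.8979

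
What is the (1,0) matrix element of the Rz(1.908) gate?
0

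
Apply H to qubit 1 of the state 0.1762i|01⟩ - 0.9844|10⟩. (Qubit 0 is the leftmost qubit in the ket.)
0.1246i|00⟩ - 0.1246i|01⟩ - 0.6961|10⟩ - 0.6961|11⟩

H on qubit 1 mixes each pair of kets that differ only in qubit 1: amplitudes (a, b) of (|…0…⟩, |…1…⟩) become ((a + b)/√2, (a − b)/√2). Kets absent from the input have amplitude 0.
(|00⟩, |01⟩): (a, b) = (0, 0.1762i) → (0.1246i, -0.1246i)
(|10⟩, |11⟩): (a, b) = (-0.9844, 0) → (-0.6961, -0.6961)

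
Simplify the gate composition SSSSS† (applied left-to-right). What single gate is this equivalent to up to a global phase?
S†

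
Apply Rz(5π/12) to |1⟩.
(0.7934 + 0.6088i)|1⟩

Rz(5π/12) = [[e^(−iθ/2), 0], [0, e^(iθ/2)]] with e^(±iθ/2) = cos(θ/2) ± i·sin(θ/2); θ = 5π/12, cos(θ/2) ≈ 0.793353, sin(θ/2) ≈ 0.608761.
With a = amp(|0⟩) = 0 and b = amp(|1⟩) = 1:
new amp(|0⟩) = (0.793353 - 0.608761i)·a = 0
new amp(|1⟩) = (0.793353 + 0.608761i)·b = (0.7934 + 0.6088i)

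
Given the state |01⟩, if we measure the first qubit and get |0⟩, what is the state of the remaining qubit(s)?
|1⟩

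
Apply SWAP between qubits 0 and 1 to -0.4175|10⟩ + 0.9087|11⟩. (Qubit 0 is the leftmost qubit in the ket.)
-0.4175|01⟩ + 0.9087|11⟩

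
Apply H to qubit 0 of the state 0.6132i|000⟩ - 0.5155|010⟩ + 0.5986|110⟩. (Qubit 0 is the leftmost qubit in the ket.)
0.4336i|000⟩ + 0.05876|010⟩ + 0.4336i|100⟩ - 0.7878|110⟩

H on qubit 0 mixes each pair of kets that differ only in qubit 0: amplitudes (a, b) of (|…0…⟩, |…1…⟩) become ((a + b)/√2, (a − b)/√2). Kets absent from the input have amplitude 0.
(|000⟩, |100⟩): (a, b) = (0.6132i, 0) → (0.4336i, 0.4336i)
(|010⟩, |110⟩): (a, b) = (-0.5155, 0.5986) → (0.05876, -0.7878)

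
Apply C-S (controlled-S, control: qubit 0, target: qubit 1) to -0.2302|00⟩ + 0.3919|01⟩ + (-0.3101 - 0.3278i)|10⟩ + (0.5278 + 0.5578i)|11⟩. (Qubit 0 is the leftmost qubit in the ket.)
-0.2302|00⟩ + 0.3919|01⟩ + (-0.3101 - 0.3278i)|10⟩ + (-0.5578 + 0.5278i)|11⟩

C-S leaves the control-|0⟩ kets |00⟩, |01⟩ unchanged and applies S to qubit 1 on the control-|1⟩ pair (|10⟩, |11⟩).
S = [[1, 0], [0, i]].
With a = amp(|10⟩) = (-0.3101 - 0.3278i) and b = amp(|11⟩) = (0.5278 + 0.5578i):
new amp(|10⟩) = (1)·a = (-0.3101 - 0.3278i)
new amp(|11⟩) = (i)·b = (-0.5578 + 0.5278i)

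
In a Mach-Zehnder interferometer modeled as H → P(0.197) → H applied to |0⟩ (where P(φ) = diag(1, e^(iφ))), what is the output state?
(0.9903 + 0.09786i)|0⟩ + (0.009671 - 0.09786i)|1⟩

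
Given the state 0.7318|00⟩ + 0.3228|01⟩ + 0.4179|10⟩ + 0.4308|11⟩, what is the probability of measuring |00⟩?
0.5355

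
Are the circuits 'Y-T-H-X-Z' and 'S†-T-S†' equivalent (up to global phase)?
No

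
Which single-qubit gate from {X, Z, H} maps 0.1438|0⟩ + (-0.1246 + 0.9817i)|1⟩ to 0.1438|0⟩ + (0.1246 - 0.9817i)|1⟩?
Z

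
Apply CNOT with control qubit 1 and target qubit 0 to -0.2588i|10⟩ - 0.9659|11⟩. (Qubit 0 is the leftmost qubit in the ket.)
-0.9659|01⟩ - 0.2588i|10⟩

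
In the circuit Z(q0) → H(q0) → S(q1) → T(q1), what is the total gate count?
4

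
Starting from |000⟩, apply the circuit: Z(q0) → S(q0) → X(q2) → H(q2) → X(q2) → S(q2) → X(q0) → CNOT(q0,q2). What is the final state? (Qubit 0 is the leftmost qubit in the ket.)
(1/√2)i|100⟩ - 1/√2|101⟩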